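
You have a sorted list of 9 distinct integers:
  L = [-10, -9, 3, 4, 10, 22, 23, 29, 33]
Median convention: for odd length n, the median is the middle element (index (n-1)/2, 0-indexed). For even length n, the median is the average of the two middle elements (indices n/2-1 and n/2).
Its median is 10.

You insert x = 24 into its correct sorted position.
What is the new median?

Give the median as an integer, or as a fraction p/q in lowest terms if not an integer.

Old list (sorted, length 9): [-10, -9, 3, 4, 10, 22, 23, 29, 33]
Old median = 10
Insert x = 24
Old length odd (9). Middle was index 4 = 10.
New length even (10). New median = avg of two middle elements.
x = 24: 7 elements are < x, 2 elements are > x.
New sorted list: [-10, -9, 3, 4, 10, 22, 23, 24, 29, 33]
New median = 16

Answer: 16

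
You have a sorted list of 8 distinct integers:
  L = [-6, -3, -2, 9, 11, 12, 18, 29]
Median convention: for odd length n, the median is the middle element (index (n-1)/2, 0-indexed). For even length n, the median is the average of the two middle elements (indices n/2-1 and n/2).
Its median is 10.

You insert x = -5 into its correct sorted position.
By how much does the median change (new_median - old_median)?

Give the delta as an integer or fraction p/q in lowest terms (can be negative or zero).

Old median = 10
After inserting x = -5: new sorted = [-6, -5, -3, -2, 9, 11, 12, 18, 29]
New median = 9
Delta = 9 - 10 = -1

Answer: -1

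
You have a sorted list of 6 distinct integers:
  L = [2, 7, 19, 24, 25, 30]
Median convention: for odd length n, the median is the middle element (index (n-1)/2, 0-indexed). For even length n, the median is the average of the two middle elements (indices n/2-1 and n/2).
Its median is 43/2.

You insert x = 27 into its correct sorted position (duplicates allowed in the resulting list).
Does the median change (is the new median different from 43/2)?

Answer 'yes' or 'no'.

Answer: yes

Derivation:
Old median = 43/2
Insert x = 27
New median = 24
Changed? yes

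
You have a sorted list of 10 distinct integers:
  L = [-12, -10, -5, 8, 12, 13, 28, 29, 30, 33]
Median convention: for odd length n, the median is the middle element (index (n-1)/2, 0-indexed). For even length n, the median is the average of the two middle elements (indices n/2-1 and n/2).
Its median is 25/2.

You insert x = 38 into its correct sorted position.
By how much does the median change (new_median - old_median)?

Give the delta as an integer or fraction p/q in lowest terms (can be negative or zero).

Answer: 1/2

Derivation:
Old median = 25/2
After inserting x = 38: new sorted = [-12, -10, -5, 8, 12, 13, 28, 29, 30, 33, 38]
New median = 13
Delta = 13 - 25/2 = 1/2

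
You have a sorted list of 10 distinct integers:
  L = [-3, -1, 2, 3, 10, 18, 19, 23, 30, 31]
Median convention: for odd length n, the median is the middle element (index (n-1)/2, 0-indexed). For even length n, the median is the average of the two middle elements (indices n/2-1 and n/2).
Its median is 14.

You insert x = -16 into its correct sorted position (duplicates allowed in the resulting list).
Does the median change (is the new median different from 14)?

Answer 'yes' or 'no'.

Old median = 14
Insert x = -16
New median = 10
Changed? yes

Answer: yes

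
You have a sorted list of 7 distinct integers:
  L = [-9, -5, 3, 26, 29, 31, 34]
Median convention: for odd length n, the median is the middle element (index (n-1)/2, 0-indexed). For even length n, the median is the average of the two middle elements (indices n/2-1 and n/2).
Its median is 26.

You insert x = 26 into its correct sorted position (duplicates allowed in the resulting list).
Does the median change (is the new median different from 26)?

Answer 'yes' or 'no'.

Answer: no

Derivation:
Old median = 26
Insert x = 26
New median = 26
Changed? no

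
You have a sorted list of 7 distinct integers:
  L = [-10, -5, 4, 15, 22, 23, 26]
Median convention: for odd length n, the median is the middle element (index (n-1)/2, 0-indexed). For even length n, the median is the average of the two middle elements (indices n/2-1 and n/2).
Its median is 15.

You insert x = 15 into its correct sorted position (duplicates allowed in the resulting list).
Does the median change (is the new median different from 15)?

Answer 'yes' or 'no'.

Answer: no

Derivation:
Old median = 15
Insert x = 15
New median = 15
Changed? no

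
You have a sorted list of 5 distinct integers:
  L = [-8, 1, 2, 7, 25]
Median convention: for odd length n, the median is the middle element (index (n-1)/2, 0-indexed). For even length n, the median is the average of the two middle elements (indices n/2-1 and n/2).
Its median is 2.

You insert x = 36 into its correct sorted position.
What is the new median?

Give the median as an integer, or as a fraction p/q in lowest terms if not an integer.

Answer: 9/2

Derivation:
Old list (sorted, length 5): [-8, 1, 2, 7, 25]
Old median = 2
Insert x = 36
Old length odd (5). Middle was index 2 = 2.
New length even (6). New median = avg of two middle elements.
x = 36: 5 elements are < x, 0 elements are > x.
New sorted list: [-8, 1, 2, 7, 25, 36]
New median = 9/2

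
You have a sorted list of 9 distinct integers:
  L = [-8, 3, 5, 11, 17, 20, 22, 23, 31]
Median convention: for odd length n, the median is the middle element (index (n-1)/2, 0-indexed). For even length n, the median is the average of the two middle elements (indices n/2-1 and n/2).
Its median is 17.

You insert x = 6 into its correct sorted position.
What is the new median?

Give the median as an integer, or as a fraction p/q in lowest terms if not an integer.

Answer: 14

Derivation:
Old list (sorted, length 9): [-8, 3, 5, 11, 17, 20, 22, 23, 31]
Old median = 17
Insert x = 6
Old length odd (9). Middle was index 4 = 17.
New length even (10). New median = avg of two middle elements.
x = 6: 3 elements are < x, 6 elements are > x.
New sorted list: [-8, 3, 5, 6, 11, 17, 20, 22, 23, 31]
New median = 14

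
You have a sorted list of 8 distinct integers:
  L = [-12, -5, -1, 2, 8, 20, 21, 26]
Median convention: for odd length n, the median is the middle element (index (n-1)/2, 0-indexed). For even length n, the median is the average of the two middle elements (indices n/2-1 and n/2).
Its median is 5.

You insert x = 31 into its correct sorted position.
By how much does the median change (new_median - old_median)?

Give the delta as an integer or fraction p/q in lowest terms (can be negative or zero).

Old median = 5
After inserting x = 31: new sorted = [-12, -5, -1, 2, 8, 20, 21, 26, 31]
New median = 8
Delta = 8 - 5 = 3

Answer: 3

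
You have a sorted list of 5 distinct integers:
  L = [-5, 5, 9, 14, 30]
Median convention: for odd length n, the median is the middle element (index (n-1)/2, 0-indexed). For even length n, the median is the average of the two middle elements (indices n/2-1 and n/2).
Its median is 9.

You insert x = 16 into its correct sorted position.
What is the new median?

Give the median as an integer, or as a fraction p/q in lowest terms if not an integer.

Answer: 23/2

Derivation:
Old list (sorted, length 5): [-5, 5, 9, 14, 30]
Old median = 9
Insert x = 16
Old length odd (5). Middle was index 2 = 9.
New length even (6). New median = avg of two middle elements.
x = 16: 4 elements are < x, 1 elements are > x.
New sorted list: [-5, 5, 9, 14, 16, 30]
New median = 23/2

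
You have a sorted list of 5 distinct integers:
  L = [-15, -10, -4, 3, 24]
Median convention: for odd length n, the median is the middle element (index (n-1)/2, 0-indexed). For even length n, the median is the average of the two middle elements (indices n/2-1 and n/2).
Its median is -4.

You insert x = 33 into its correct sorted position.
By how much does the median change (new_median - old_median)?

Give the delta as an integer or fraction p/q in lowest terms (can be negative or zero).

Old median = -4
After inserting x = 33: new sorted = [-15, -10, -4, 3, 24, 33]
New median = -1/2
Delta = -1/2 - -4 = 7/2

Answer: 7/2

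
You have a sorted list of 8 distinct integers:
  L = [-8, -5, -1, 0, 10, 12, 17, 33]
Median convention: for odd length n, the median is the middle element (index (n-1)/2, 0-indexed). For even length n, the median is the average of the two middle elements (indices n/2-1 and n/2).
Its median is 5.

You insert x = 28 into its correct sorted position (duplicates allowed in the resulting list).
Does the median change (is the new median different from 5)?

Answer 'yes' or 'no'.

Answer: yes

Derivation:
Old median = 5
Insert x = 28
New median = 10
Changed? yes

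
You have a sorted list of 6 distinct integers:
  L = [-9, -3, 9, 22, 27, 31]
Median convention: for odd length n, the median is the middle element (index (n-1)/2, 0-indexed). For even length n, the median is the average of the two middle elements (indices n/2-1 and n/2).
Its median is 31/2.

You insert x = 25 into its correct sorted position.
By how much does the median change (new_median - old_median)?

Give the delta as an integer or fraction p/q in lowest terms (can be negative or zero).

Old median = 31/2
After inserting x = 25: new sorted = [-9, -3, 9, 22, 25, 27, 31]
New median = 22
Delta = 22 - 31/2 = 13/2

Answer: 13/2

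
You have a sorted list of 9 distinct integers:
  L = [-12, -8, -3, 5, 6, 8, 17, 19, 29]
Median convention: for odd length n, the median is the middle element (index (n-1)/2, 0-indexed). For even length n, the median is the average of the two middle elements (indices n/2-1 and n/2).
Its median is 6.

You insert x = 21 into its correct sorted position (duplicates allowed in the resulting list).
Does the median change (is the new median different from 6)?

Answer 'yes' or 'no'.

Old median = 6
Insert x = 21
New median = 7
Changed? yes

Answer: yes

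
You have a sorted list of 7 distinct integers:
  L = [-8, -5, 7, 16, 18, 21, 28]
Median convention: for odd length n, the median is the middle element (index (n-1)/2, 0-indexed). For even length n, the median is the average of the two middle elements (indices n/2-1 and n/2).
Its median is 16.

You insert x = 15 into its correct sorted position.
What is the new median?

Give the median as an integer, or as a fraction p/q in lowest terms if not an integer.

Old list (sorted, length 7): [-8, -5, 7, 16, 18, 21, 28]
Old median = 16
Insert x = 15
Old length odd (7). Middle was index 3 = 16.
New length even (8). New median = avg of two middle elements.
x = 15: 3 elements are < x, 4 elements are > x.
New sorted list: [-8, -5, 7, 15, 16, 18, 21, 28]
New median = 31/2

Answer: 31/2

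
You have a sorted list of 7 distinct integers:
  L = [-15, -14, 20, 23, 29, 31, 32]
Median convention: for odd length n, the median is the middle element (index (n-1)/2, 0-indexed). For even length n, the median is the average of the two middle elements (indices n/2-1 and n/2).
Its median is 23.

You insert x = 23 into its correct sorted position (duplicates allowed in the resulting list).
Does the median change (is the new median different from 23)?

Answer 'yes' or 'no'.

Answer: no

Derivation:
Old median = 23
Insert x = 23
New median = 23
Changed? no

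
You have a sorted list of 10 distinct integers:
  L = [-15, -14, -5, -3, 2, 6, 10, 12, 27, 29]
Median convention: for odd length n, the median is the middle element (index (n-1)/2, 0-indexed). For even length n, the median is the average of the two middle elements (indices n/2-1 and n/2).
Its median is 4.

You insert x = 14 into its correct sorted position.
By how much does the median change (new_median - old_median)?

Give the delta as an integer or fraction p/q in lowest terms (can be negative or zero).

Old median = 4
After inserting x = 14: new sorted = [-15, -14, -5, -3, 2, 6, 10, 12, 14, 27, 29]
New median = 6
Delta = 6 - 4 = 2

Answer: 2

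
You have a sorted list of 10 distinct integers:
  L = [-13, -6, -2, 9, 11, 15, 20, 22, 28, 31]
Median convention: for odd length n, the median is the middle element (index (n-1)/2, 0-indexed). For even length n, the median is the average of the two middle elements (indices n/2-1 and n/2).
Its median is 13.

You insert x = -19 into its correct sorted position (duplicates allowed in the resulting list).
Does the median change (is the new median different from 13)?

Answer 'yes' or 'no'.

Old median = 13
Insert x = -19
New median = 11
Changed? yes

Answer: yes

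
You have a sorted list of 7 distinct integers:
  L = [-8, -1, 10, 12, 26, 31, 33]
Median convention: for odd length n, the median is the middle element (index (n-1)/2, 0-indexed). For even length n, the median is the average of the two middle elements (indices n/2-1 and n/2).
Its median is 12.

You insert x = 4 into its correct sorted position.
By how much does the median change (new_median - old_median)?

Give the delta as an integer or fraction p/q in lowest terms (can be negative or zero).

Old median = 12
After inserting x = 4: new sorted = [-8, -1, 4, 10, 12, 26, 31, 33]
New median = 11
Delta = 11 - 12 = -1

Answer: -1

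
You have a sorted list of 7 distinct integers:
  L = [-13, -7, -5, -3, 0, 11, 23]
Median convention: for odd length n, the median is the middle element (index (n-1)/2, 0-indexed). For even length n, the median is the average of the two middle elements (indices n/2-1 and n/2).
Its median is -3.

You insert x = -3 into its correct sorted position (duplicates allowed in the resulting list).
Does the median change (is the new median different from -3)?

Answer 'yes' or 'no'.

Old median = -3
Insert x = -3
New median = -3
Changed? no

Answer: no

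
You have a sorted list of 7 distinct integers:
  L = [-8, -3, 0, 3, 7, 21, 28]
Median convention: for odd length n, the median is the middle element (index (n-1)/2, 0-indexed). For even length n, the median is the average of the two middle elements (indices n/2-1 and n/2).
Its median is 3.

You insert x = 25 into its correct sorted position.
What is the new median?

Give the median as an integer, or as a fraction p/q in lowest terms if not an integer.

Answer: 5

Derivation:
Old list (sorted, length 7): [-8, -3, 0, 3, 7, 21, 28]
Old median = 3
Insert x = 25
Old length odd (7). Middle was index 3 = 3.
New length even (8). New median = avg of two middle elements.
x = 25: 6 elements are < x, 1 elements are > x.
New sorted list: [-8, -3, 0, 3, 7, 21, 25, 28]
New median = 5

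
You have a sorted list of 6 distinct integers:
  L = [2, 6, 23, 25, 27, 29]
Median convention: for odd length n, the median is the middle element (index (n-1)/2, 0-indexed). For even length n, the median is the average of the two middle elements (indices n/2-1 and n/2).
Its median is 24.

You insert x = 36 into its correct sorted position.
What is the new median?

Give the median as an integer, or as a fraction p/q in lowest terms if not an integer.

Old list (sorted, length 6): [2, 6, 23, 25, 27, 29]
Old median = 24
Insert x = 36
Old length even (6). Middle pair: indices 2,3 = 23,25.
New length odd (7). New median = single middle element.
x = 36: 6 elements are < x, 0 elements are > x.
New sorted list: [2, 6, 23, 25, 27, 29, 36]
New median = 25

Answer: 25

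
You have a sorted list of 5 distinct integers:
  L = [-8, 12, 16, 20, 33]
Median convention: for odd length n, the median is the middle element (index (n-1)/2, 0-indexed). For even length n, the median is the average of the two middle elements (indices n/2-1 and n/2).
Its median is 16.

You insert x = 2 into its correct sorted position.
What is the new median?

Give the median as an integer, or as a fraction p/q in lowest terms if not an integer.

Old list (sorted, length 5): [-8, 12, 16, 20, 33]
Old median = 16
Insert x = 2
Old length odd (5). Middle was index 2 = 16.
New length even (6). New median = avg of two middle elements.
x = 2: 1 elements are < x, 4 elements are > x.
New sorted list: [-8, 2, 12, 16, 20, 33]
New median = 14

Answer: 14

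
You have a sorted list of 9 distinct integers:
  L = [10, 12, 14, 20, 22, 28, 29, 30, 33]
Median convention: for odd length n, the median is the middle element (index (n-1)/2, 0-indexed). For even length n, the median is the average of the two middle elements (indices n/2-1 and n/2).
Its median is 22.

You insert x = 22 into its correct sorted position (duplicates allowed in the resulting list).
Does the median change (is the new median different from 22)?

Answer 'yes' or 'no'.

Old median = 22
Insert x = 22
New median = 22
Changed? no

Answer: no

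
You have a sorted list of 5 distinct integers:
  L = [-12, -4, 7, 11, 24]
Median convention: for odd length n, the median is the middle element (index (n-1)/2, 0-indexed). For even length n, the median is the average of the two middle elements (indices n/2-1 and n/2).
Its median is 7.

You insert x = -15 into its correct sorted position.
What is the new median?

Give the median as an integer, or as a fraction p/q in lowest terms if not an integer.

Old list (sorted, length 5): [-12, -4, 7, 11, 24]
Old median = 7
Insert x = -15
Old length odd (5). Middle was index 2 = 7.
New length even (6). New median = avg of two middle elements.
x = -15: 0 elements are < x, 5 elements are > x.
New sorted list: [-15, -12, -4, 7, 11, 24]
New median = 3/2

Answer: 3/2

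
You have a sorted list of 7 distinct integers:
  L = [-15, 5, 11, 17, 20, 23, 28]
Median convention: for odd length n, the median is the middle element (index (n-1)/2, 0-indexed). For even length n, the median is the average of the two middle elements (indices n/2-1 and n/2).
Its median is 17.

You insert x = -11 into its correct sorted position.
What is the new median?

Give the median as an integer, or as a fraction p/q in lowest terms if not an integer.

Answer: 14

Derivation:
Old list (sorted, length 7): [-15, 5, 11, 17, 20, 23, 28]
Old median = 17
Insert x = -11
Old length odd (7). Middle was index 3 = 17.
New length even (8). New median = avg of two middle elements.
x = -11: 1 elements are < x, 6 elements are > x.
New sorted list: [-15, -11, 5, 11, 17, 20, 23, 28]
New median = 14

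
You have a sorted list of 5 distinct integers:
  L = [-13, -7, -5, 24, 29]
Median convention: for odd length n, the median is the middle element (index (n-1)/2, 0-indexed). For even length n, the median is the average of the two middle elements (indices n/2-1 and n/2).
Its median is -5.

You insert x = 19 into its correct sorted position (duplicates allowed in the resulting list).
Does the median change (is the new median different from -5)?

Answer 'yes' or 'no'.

Answer: yes

Derivation:
Old median = -5
Insert x = 19
New median = 7
Changed? yes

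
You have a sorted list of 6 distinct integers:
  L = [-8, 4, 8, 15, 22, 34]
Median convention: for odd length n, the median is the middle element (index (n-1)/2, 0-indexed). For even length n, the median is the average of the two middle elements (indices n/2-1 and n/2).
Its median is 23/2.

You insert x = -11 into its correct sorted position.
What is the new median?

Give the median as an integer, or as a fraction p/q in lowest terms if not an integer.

Answer: 8

Derivation:
Old list (sorted, length 6): [-8, 4, 8, 15, 22, 34]
Old median = 23/2
Insert x = -11
Old length even (6). Middle pair: indices 2,3 = 8,15.
New length odd (7). New median = single middle element.
x = -11: 0 elements are < x, 6 elements are > x.
New sorted list: [-11, -8, 4, 8, 15, 22, 34]
New median = 8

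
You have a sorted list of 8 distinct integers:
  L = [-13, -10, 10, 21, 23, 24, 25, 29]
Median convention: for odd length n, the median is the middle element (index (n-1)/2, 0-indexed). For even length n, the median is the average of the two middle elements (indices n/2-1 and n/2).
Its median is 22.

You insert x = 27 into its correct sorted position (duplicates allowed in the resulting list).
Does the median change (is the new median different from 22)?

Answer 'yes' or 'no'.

Answer: yes

Derivation:
Old median = 22
Insert x = 27
New median = 23
Changed? yes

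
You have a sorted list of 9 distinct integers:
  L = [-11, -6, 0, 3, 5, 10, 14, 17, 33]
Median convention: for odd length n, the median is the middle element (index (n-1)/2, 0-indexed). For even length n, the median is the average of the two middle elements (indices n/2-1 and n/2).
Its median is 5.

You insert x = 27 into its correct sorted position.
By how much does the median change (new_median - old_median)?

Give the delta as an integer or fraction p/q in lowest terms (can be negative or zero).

Old median = 5
After inserting x = 27: new sorted = [-11, -6, 0, 3, 5, 10, 14, 17, 27, 33]
New median = 15/2
Delta = 15/2 - 5 = 5/2

Answer: 5/2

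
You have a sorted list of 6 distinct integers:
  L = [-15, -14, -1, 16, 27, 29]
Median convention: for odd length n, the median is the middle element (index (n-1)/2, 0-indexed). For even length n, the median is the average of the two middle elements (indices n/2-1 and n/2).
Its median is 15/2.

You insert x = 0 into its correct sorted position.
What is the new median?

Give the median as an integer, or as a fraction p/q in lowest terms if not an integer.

Answer: 0

Derivation:
Old list (sorted, length 6): [-15, -14, -1, 16, 27, 29]
Old median = 15/2
Insert x = 0
Old length even (6). Middle pair: indices 2,3 = -1,16.
New length odd (7). New median = single middle element.
x = 0: 3 elements are < x, 3 elements are > x.
New sorted list: [-15, -14, -1, 0, 16, 27, 29]
New median = 0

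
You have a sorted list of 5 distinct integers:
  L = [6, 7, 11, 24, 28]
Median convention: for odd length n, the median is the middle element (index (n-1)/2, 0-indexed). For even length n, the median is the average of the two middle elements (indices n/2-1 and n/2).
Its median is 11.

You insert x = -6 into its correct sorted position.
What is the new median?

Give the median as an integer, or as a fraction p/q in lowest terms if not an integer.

Answer: 9

Derivation:
Old list (sorted, length 5): [6, 7, 11, 24, 28]
Old median = 11
Insert x = -6
Old length odd (5). Middle was index 2 = 11.
New length even (6). New median = avg of two middle elements.
x = -6: 0 elements are < x, 5 elements are > x.
New sorted list: [-6, 6, 7, 11, 24, 28]
New median = 9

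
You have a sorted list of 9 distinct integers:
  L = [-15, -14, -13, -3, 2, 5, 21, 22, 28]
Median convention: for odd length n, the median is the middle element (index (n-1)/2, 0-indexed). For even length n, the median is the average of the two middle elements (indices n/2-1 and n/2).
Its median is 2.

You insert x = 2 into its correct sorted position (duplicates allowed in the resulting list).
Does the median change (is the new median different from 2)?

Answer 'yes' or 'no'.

Old median = 2
Insert x = 2
New median = 2
Changed? no

Answer: no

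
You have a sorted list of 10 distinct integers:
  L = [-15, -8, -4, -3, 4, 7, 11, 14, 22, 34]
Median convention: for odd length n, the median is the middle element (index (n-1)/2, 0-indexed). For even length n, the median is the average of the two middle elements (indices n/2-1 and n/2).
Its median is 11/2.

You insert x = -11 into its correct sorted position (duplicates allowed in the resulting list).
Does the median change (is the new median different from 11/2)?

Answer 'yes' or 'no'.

Old median = 11/2
Insert x = -11
New median = 4
Changed? yes

Answer: yes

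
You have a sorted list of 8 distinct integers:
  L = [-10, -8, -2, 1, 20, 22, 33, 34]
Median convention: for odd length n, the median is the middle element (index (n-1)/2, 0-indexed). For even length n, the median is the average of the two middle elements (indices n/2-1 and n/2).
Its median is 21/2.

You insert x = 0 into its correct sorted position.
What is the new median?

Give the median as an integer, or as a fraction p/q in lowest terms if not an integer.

Old list (sorted, length 8): [-10, -8, -2, 1, 20, 22, 33, 34]
Old median = 21/2
Insert x = 0
Old length even (8). Middle pair: indices 3,4 = 1,20.
New length odd (9). New median = single middle element.
x = 0: 3 elements are < x, 5 elements are > x.
New sorted list: [-10, -8, -2, 0, 1, 20, 22, 33, 34]
New median = 1

Answer: 1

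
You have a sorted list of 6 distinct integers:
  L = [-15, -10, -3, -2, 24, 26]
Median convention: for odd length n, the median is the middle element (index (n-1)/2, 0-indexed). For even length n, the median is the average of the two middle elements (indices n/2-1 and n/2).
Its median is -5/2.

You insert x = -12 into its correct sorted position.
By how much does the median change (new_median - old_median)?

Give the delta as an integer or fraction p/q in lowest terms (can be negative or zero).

Answer: -1/2

Derivation:
Old median = -5/2
After inserting x = -12: new sorted = [-15, -12, -10, -3, -2, 24, 26]
New median = -3
Delta = -3 - -5/2 = -1/2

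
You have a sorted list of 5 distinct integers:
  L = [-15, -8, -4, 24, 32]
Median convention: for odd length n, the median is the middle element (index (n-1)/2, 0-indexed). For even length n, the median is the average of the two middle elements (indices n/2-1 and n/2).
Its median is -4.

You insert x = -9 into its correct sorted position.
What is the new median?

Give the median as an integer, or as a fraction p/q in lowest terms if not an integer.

Answer: -6

Derivation:
Old list (sorted, length 5): [-15, -8, -4, 24, 32]
Old median = -4
Insert x = -9
Old length odd (5). Middle was index 2 = -4.
New length even (6). New median = avg of two middle elements.
x = -9: 1 elements are < x, 4 elements are > x.
New sorted list: [-15, -9, -8, -4, 24, 32]
New median = -6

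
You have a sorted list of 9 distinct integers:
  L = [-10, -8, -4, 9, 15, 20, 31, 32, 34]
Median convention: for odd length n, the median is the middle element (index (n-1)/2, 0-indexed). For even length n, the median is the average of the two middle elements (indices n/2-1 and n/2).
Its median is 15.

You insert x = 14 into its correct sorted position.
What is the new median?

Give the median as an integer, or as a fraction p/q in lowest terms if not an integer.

Old list (sorted, length 9): [-10, -8, -4, 9, 15, 20, 31, 32, 34]
Old median = 15
Insert x = 14
Old length odd (9). Middle was index 4 = 15.
New length even (10). New median = avg of two middle elements.
x = 14: 4 elements are < x, 5 elements are > x.
New sorted list: [-10, -8, -4, 9, 14, 15, 20, 31, 32, 34]
New median = 29/2

Answer: 29/2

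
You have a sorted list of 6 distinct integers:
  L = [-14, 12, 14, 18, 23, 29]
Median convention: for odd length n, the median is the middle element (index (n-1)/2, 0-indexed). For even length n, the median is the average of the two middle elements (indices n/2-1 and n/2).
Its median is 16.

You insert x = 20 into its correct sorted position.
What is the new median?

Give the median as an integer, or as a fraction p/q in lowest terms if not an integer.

Old list (sorted, length 6): [-14, 12, 14, 18, 23, 29]
Old median = 16
Insert x = 20
Old length even (6). Middle pair: indices 2,3 = 14,18.
New length odd (7). New median = single middle element.
x = 20: 4 elements are < x, 2 elements are > x.
New sorted list: [-14, 12, 14, 18, 20, 23, 29]
New median = 18

Answer: 18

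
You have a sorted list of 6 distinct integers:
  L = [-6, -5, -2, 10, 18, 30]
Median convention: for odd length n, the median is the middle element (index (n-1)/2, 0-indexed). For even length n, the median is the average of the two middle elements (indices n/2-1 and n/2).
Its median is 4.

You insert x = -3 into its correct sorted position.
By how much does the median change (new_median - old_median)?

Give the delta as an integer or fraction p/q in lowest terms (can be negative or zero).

Old median = 4
After inserting x = -3: new sorted = [-6, -5, -3, -2, 10, 18, 30]
New median = -2
Delta = -2 - 4 = -6

Answer: -6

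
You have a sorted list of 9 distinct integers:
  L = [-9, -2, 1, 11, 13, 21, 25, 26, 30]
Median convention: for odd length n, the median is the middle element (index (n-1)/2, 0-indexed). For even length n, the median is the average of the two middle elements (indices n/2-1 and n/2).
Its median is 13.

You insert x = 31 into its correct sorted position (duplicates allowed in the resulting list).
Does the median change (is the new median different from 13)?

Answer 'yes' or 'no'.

Answer: yes

Derivation:
Old median = 13
Insert x = 31
New median = 17
Changed? yes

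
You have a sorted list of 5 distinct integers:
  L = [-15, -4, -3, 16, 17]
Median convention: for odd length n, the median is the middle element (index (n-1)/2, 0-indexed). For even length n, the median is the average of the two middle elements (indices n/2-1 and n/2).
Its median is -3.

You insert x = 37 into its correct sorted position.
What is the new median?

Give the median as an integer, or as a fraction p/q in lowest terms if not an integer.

Answer: 13/2

Derivation:
Old list (sorted, length 5): [-15, -4, -3, 16, 17]
Old median = -3
Insert x = 37
Old length odd (5). Middle was index 2 = -3.
New length even (6). New median = avg of two middle elements.
x = 37: 5 elements are < x, 0 elements are > x.
New sorted list: [-15, -4, -3, 16, 17, 37]
New median = 13/2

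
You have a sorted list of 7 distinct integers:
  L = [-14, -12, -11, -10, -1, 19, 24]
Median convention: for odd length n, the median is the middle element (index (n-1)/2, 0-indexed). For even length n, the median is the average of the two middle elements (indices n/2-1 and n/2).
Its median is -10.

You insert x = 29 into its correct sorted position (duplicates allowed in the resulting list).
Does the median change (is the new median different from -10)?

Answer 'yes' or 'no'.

Old median = -10
Insert x = 29
New median = -11/2
Changed? yes

Answer: yes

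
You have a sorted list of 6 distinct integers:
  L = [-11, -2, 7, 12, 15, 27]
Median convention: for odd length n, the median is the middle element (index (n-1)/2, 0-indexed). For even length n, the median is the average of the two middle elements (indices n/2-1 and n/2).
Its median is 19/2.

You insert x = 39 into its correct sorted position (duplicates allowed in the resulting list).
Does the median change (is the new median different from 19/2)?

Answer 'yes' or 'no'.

Old median = 19/2
Insert x = 39
New median = 12
Changed? yes

Answer: yes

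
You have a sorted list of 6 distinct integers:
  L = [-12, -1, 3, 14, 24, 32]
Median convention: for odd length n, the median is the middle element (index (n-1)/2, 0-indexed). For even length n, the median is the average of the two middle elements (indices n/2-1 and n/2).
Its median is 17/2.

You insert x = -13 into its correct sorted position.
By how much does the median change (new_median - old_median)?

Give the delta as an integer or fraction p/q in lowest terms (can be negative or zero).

Answer: -11/2

Derivation:
Old median = 17/2
After inserting x = -13: new sorted = [-13, -12, -1, 3, 14, 24, 32]
New median = 3
Delta = 3 - 17/2 = -11/2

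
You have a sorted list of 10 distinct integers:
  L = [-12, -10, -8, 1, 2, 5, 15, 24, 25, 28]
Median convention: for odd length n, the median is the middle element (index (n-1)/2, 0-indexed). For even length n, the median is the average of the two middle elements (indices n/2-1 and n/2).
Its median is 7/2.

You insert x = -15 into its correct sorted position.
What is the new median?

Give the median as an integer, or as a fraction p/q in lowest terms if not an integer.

Old list (sorted, length 10): [-12, -10, -8, 1, 2, 5, 15, 24, 25, 28]
Old median = 7/2
Insert x = -15
Old length even (10). Middle pair: indices 4,5 = 2,5.
New length odd (11). New median = single middle element.
x = -15: 0 elements are < x, 10 elements are > x.
New sorted list: [-15, -12, -10, -8, 1, 2, 5, 15, 24, 25, 28]
New median = 2

Answer: 2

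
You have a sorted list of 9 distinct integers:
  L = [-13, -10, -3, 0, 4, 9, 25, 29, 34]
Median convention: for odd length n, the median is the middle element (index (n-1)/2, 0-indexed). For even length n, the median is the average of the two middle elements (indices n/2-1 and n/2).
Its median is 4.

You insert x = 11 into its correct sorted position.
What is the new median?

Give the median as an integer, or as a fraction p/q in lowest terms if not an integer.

Old list (sorted, length 9): [-13, -10, -3, 0, 4, 9, 25, 29, 34]
Old median = 4
Insert x = 11
Old length odd (9). Middle was index 4 = 4.
New length even (10). New median = avg of two middle elements.
x = 11: 6 elements are < x, 3 elements are > x.
New sorted list: [-13, -10, -3, 0, 4, 9, 11, 25, 29, 34]
New median = 13/2

Answer: 13/2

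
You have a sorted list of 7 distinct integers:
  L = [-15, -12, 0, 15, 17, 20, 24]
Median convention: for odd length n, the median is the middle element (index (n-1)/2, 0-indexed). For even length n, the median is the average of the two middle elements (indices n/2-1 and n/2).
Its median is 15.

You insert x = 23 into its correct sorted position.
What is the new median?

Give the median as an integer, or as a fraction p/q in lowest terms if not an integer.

Old list (sorted, length 7): [-15, -12, 0, 15, 17, 20, 24]
Old median = 15
Insert x = 23
Old length odd (7). Middle was index 3 = 15.
New length even (8). New median = avg of two middle elements.
x = 23: 6 elements are < x, 1 elements are > x.
New sorted list: [-15, -12, 0, 15, 17, 20, 23, 24]
New median = 16

Answer: 16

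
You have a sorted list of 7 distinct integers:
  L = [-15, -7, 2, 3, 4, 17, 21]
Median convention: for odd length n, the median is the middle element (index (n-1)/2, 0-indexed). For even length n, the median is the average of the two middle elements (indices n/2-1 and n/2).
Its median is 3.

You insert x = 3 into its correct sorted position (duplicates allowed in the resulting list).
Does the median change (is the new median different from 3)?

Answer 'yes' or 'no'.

Answer: no

Derivation:
Old median = 3
Insert x = 3
New median = 3
Changed? no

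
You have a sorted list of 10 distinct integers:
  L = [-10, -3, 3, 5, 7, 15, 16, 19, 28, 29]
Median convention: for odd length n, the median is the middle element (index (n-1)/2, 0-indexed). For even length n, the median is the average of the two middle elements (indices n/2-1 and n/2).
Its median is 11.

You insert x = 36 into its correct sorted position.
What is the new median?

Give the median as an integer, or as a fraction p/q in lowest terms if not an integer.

Answer: 15

Derivation:
Old list (sorted, length 10): [-10, -3, 3, 5, 7, 15, 16, 19, 28, 29]
Old median = 11
Insert x = 36
Old length even (10). Middle pair: indices 4,5 = 7,15.
New length odd (11). New median = single middle element.
x = 36: 10 elements are < x, 0 elements are > x.
New sorted list: [-10, -3, 3, 5, 7, 15, 16, 19, 28, 29, 36]
New median = 15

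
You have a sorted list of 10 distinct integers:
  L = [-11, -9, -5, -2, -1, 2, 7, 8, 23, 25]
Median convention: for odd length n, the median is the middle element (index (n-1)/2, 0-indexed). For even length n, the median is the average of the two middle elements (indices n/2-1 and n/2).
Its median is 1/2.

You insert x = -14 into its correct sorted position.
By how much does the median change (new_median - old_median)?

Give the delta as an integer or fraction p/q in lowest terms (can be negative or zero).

Answer: -3/2

Derivation:
Old median = 1/2
After inserting x = -14: new sorted = [-14, -11, -9, -5, -2, -1, 2, 7, 8, 23, 25]
New median = -1
Delta = -1 - 1/2 = -3/2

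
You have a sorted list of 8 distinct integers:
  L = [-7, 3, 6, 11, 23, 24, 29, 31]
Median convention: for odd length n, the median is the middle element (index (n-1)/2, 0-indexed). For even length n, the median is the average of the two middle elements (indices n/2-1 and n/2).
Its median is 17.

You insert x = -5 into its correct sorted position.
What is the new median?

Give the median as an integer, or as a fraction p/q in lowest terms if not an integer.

Answer: 11

Derivation:
Old list (sorted, length 8): [-7, 3, 6, 11, 23, 24, 29, 31]
Old median = 17
Insert x = -5
Old length even (8). Middle pair: indices 3,4 = 11,23.
New length odd (9). New median = single middle element.
x = -5: 1 elements are < x, 7 elements are > x.
New sorted list: [-7, -5, 3, 6, 11, 23, 24, 29, 31]
New median = 11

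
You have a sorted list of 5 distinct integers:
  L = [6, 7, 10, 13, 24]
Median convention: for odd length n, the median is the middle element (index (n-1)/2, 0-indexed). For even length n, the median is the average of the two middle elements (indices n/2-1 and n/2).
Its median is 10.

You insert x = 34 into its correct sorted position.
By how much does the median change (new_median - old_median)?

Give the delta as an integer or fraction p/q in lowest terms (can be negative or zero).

Answer: 3/2

Derivation:
Old median = 10
After inserting x = 34: new sorted = [6, 7, 10, 13, 24, 34]
New median = 23/2
Delta = 23/2 - 10 = 3/2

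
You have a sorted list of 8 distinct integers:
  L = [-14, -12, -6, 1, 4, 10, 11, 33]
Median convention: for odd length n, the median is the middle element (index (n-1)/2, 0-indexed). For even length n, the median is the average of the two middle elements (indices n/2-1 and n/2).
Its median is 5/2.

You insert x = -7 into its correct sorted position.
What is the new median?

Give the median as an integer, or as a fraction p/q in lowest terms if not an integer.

Answer: 1

Derivation:
Old list (sorted, length 8): [-14, -12, -6, 1, 4, 10, 11, 33]
Old median = 5/2
Insert x = -7
Old length even (8). Middle pair: indices 3,4 = 1,4.
New length odd (9). New median = single middle element.
x = -7: 2 elements are < x, 6 elements are > x.
New sorted list: [-14, -12, -7, -6, 1, 4, 10, 11, 33]
New median = 1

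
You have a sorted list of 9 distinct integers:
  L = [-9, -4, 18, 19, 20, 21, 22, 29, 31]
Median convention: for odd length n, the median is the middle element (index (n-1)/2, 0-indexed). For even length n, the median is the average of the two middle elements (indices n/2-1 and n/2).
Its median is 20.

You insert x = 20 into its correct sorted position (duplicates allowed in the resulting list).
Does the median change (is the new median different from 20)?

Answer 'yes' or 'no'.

Old median = 20
Insert x = 20
New median = 20
Changed? no

Answer: no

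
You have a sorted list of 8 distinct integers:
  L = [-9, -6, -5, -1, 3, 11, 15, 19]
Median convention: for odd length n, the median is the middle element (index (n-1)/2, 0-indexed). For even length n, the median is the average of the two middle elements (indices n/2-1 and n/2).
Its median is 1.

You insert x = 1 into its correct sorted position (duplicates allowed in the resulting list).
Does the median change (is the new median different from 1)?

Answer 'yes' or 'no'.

Old median = 1
Insert x = 1
New median = 1
Changed? no

Answer: no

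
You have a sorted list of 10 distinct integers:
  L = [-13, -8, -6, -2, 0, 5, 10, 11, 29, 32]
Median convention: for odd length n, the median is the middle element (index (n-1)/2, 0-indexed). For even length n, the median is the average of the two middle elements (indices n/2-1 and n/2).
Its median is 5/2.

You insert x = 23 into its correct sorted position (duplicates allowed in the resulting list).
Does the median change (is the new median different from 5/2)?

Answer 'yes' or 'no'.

Old median = 5/2
Insert x = 23
New median = 5
Changed? yes

Answer: yes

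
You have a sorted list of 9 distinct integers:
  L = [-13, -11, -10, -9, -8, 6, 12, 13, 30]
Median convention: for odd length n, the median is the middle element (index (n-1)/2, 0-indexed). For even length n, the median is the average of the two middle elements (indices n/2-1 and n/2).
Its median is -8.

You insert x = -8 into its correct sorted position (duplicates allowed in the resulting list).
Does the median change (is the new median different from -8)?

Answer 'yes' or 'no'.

Old median = -8
Insert x = -8
New median = -8
Changed? no

Answer: no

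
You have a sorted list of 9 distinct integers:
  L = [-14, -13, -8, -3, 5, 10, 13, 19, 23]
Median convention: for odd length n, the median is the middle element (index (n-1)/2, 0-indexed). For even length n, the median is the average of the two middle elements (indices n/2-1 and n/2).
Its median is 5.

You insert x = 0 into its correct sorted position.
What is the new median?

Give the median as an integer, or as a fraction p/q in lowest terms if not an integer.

Answer: 5/2

Derivation:
Old list (sorted, length 9): [-14, -13, -8, -3, 5, 10, 13, 19, 23]
Old median = 5
Insert x = 0
Old length odd (9). Middle was index 4 = 5.
New length even (10). New median = avg of two middle elements.
x = 0: 4 elements are < x, 5 elements are > x.
New sorted list: [-14, -13, -8, -3, 0, 5, 10, 13, 19, 23]
New median = 5/2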